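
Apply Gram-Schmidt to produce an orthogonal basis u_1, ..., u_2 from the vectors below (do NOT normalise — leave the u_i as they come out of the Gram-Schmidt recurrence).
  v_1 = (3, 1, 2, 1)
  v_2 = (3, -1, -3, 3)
Orthogonal basis:
  u_1 = (3, 1, 2, 1)
  u_2 = (2, -4/3, -11/3, 8/3)

Apply the Gram-Schmidt recurrence
  u_1 = v_1
  u_i = v_i − Σ_{j<i} ((v_i · u_j) / (u_j · u_j)) · u_j.

Step by step this gives:
  u_1 = (3, 1, 2, 1)
  u_2 = (2, -4/3, -11/3, 8/3)

Orthogonality check:
  u_2 · u_1 = 0 (should be 0)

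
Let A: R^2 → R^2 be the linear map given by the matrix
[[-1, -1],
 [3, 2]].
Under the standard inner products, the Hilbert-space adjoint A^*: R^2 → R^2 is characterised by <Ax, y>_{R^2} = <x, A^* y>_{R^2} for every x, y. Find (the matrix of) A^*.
A^* = A^T =
[[-1, 3],
 [-1, 2]]

For real matrices with standard dot products, the defining identity <Ax, y> = <x, A^* y> gives (Ax)^T y = x^T (A^*) y, i.e. x^T A^T y = x^T (A^*) y. Since this holds for all x, y, we must have A^* = A^T. Therefore
A^* =
[[-1, 3],
 [-1, 2]].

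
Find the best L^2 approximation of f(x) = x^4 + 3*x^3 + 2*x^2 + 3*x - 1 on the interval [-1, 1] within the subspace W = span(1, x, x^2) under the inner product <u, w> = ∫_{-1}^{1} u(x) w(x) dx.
g(x) = 20*x^2/7 + 24*x/5 - 38/35

The best approximation g ∈ W is the orthogonal projection of f onto W. Writing g = a_0 + a_1 x + a_2 x^2, the coefficients solve the normal equations G · a = b where
  G_{ij} = <φ_i, φ_j> and b_i = <f, φ_i>, with φ_0 = 1, φ_1 = x, φ_2 = x^2.
G =
  [2, 0, 2/3]
  [0, 2/3, 0]
  [2/3, 0, 2/5],
b = (-4/15, 16/5, 44/105).
Solving gives a_0 = -38/35, a_1 = 24/5, a_2 = 20/7, so
  g(x) = 20*x^2/7 + 24*x/5 - 38/35.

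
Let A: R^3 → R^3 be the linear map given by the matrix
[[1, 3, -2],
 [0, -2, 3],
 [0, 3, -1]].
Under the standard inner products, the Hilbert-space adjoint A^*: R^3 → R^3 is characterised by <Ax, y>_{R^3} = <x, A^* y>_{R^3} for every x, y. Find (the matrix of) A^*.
A^* = A^T =
[[1, 0, 0],
 [3, -2, 3],
 [-2, 3, -1]]

For real matrices with standard dot products, the defining identity <Ax, y> = <x, A^* y> gives (Ax)^T y = x^T (A^*) y, i.e. x^T A^T y = x^T (A^*) y. Since this holds for all x, y, we must have A^* = A^T. Therefore
A^* =
[[1, 0, 0],
 [3, -2, 3],
 [-2, 3, -1]].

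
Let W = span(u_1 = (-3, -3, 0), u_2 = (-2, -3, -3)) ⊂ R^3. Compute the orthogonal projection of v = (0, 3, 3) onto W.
proj_W(v) = (18/19, 39/19, 63/19)

Set up U = [u_1 | ... | u_2] ∈ R^(3×2). The projector onto W = col(U) is P = U (U^T U)^(-1) U^T.
Compute U^T U =
  [18, 15]
  [15, 22],
and U^T v = (-9, -18).
Solve U^T U · c = U^T v for the coefficients: c = (8/19, -21/19). The projection is proj_W(v) = U c.
Check: (v - proj_W(v)) · u_1 = 0  (should be 0).
Check: (v - proj_W(v)) · u_2 = 0  (should be 0).
Result: proj_W(v) = (18/19, 39/19, 63/19).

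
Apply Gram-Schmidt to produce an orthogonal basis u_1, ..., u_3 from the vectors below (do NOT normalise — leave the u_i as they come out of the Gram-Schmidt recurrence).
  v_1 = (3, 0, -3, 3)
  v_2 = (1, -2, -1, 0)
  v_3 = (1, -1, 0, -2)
Orthogonal basis:
  u_1 = (3, 0, -3, 3)
  u_2 = (1/3, -2, -1/3, -2/3)
  u_3 = (15/14, 4/7, -1/14, -8/7)

Apply the Gram-Schmidt recurrence
  u_1 = v_1
  u_i = v_i − Σ_{j<i} ((v_i · u_j) / (u_j · u_j)) · u_j.

Step by step this gives:
  u_1 = (3, 0, -3, 3)
  u_2 = (1/3, -2, -1/3, -2/3)
  u_3 = (15/14, 4/7, -1/14, -8/7)

Orthogonality check:
  u_2 · u_1 = 0 (should be 0)
  u_3 · u_1 = 0 (should be 0)
  u_3 · u_2 = 0 (should be 0)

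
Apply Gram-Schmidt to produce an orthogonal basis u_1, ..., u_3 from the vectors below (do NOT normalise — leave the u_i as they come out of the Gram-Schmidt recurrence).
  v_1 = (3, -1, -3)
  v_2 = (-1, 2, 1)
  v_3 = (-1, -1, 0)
Orthogonal basis:
  u_1 = (3, -1, -3)
  u_2 = (5/19, 30/19, -5/19)
  u_3 = (-1/2, 0, -1/2)

Apply the Gram-Schmidt recurrence
  u_1 = v_1
  u_i = v_i − Σ_{j<i} ((v_i · u_j) / (u_j · u_j)) · u_j.

Step by step this gives:
  u_1 = (3, -1, -3)
  u_2 = (5/19, 30/19, -5/19)
  u_3 = (-1/2, 0, -1/2)

Orthogonality check:
  u_2 · u_1 = 0 (should be 0)
  u_3 · u_1 = 0 (should be 0)
  u_3 · u_2 = 0 (should be 0)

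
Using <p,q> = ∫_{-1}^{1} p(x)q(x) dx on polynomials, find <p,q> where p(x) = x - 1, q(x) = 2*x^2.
<p,q> = -4/3

Expand the product: p(x)·q(x) = 2*x^3 - 2*x^2.
∫_{-1}^{1} of each monomial x^k gives [2/(k+1) if k even, 0 if k odd]. Integrating term-by-term (or equivalently evaluating the antiderivative F(x) = x^4/2 - 2*x^3/3 at the endpoints):
  F(1) − F(−1) = -1/6 − (7/6) = -4/3.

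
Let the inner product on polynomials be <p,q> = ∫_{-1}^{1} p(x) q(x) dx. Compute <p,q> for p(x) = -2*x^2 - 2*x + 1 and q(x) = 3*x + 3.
<p,q> = -2

Expand the product: p(x)·q(x) = -6*x^3 - 12*x^2 - 3*x + 3.
∫_{-1}^{1} of each monomial x^k gives [2/(k+1) if k even, 0 if k odd]. Integrating term-by-term (or equivalently evaluating the antiderivative F(x) = -3*x^4/2 - 4*x^3 - 3*x^2/2 + 3*x at the endpoints):
  F(1) − F(−1) = -4 − (-2) = -2.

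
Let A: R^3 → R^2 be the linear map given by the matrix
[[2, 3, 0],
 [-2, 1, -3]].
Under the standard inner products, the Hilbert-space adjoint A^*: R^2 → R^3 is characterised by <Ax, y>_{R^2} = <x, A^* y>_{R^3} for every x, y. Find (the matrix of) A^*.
A^* = A^T =
[[2, -2],
 [3, 1],
 [0, -3]]

For real matrices with standard dot products, the defining identity <Ax, y> = <x, A^* y> gives (Ax)^T y = x^T (A^*) y, i.e. x^T A^T y = x^T (A^*) y. Since this holds for all x, y, we must have A^* = A^T. Therefore
A^* =
[[2, -2],
 [3, 1],
 [0, -3]].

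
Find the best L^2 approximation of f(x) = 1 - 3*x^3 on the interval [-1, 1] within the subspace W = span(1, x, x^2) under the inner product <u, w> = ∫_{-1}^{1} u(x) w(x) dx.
g(x) = 1 - 9*x/5

The best approximation g ∈ W is the orthogonal projection of f onto W. Writing g = a_0 + a_1 x + a_2 x^2, the coefficients solve the normal equations G · a = b where
  G_{ij} = <φ_i, φ_j> and b_i = <f, φ_i>, with φ_0 = 1, φ_1 = x, φ_2 = x^2.
G =
  [2, 0, 2/3]
  [0, 2/3, 0]
  [2/3, 0, 2/5],
b = (2, -6/5, 2/3).
Solving gives a_0 = 1, a_1 = -9/5, a_2 = 0, so
  g(x) = 1 - 9*x/5.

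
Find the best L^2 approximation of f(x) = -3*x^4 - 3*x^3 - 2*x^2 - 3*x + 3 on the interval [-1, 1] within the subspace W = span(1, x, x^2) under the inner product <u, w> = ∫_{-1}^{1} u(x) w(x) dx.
g(x) = -32*x^2/7 - 24*x/5 + 114/35

The best approximation g ∈ W is the orthogonal projection of f onto W. Writing g = a_0 + a_1 x + a_2 x^2, the coefficients solve the normal equations G · a = b where
  G_{ij} = <φ_i, φ_j> and b_i = <f, φ_i>, with φ_0 = 1, φ_1 = x, φ_2 = x^2.
G =
  [2, 0, 2/3]
  [0, 2/3, 0]
  [2/3, 0, 2/5],
b = (52/15, -16/5, 12/35).
Solving gives a_0 = 114/35, a_1 = -24/5, a_2 = -32/7, so
  g(x) = -32*x^2/7 - 24*x/5 + 114/35.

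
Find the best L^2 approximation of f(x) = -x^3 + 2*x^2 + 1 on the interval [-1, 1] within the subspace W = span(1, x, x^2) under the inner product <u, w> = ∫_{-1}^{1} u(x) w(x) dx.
g(x) = 2*x^2 - 3*x/5 + 1

The best approximation g ∈ W is the orthogonal projection of f onto W. Writing g = a_0 + a_1 x + a_2 x^2, the coefficients solve the normal equations G · a = b where
  G_{ij} = <φ_i, φ_j> and b_i = <f, φ_i>, with φ_0 = 1, φ_1 = x, φ_2 = x^2.
G =
  [2, 0, 2/3]
  [0, 2/3, 0]
  [2/3, 0, 2/5],
b = (10/3, -2/5, 22/15).
Solving gives a_0 = 1, a_1 = -3/5, a_2 = 2, so
  g(x) = 2*x^2 - 3*x/5 + 1.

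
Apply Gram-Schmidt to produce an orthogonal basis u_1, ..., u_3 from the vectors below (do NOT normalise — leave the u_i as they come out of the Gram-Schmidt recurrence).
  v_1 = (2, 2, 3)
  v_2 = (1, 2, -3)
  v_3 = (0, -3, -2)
Orthogonal basis:
  u_1 = (2, 2, 3)
  u_2 = (23/17, 40/17, -42/17)
  u_3 = (372/229, -279/229, -62/229)

Apply the Gram-Schmidt recurrence
  u_1 = v_1
  u_i = v_i − Σ_{j<i} ((v_i · u_j) / (u_j · u_j)) · u_j.

Step by step this gives:
  u_1 = (2, 2, 3)
  u_2 = (23/17, 40/17, -42/17)
  u_3 = (372/229, -279/229, -62/229)

Orthogonality check:
  u_2 · u_1 = 0 (should be 0)
  u_3 · u_1 = 0 (should be 0)
  u_3 · u_2 = 0 (should be 0)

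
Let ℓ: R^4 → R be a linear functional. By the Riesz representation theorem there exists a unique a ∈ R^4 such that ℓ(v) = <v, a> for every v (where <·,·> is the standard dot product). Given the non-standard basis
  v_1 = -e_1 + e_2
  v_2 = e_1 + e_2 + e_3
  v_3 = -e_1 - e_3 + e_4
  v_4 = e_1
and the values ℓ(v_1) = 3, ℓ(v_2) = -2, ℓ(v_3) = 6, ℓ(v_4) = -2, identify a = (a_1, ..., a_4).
a = (-2, 1, -1, 3)

Write a = (a_1, ..., a_4) in the standard basis. For each basis vector v_i, ℓ(v_i) = <v_i, a> is a linear equation in the a_j's. Collect the n equations into a matrix system V a = ℓ, where row i of V is v_i (expressed in the standard basis). Since V is invertible (lower-triangular with 1s on the diagonal, up to permutation), solve by back-substitution:
  V =
[[-1, 1, 0, 0],
 [1, 1, 1, 0],
 [-1, 0, -1, 1],
 [1, 0, 0, 0]]
  V a = (3, -2, 6, -2)
Solving gives a = (-2, 1, -1, 3).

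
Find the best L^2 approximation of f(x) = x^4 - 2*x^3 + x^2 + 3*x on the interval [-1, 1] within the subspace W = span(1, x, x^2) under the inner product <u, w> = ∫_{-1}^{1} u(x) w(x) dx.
g(x) = 13*x^2/7 + 9*x/5 - 3/35

The best approximation g ∈ W is the orthogonal projection of f onto W. Writing g = a_0 + a_1 x + a_2 x^2, the coefficients solve the normal equations G · a = b where
  G_{ij} = <φ_i, φ_j> and b_i = <f, φ_i>, with φ_0 = 1, φ_1 = x, φ_2 = x^2.
G =
  [2, 0, 2/3]
  [0, 2/3, 0]
  [2/3, 0, 2/5],
b = (16/15, 6/5, 24/35).
Solving gives a_0 = -3/35, a_1 = 9/5, a_2 = 13/7, so
  g(x) = 13*x^2/7 + 9*x/5 - 3/35.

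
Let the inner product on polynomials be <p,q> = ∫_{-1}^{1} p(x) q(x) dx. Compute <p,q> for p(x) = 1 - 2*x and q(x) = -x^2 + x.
<p,q> = -2

Expand the product: p(x)·q(x) = 2*x^3 - 3*x^2 + x.
∫_{-1}^{1} of each monomial x^k gives [2/(k+1) if k even, 0 if k odd]. Integrating term-by-term (or equivalently evaluating the antiderivative F(x) = x^4/2 - x^3 + x^2/2 at the endpoints):
  F(1) − F(−1) = 0 − (2) = -2.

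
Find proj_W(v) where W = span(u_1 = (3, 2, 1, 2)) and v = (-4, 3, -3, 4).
proj_W(v) = (-1/6, -1/9, -1/18, -1/9)

Set up U = [u_1 | ... | u_1] ∈ R^(4×1). The projector onto W = col(U) is P = U (U^T U)^(-1) U^T.
Compute U^T U =
  [18],
and U^T v = (-1).
Solve U^T U · c = U^T v for the coefficients: c = (-1/18). The projection is proj_W(v) = U c.
Check: (v - proj_W(v)) · u_1 = 0  (should be 0).
Result: proj_W(v) = (-1/6, -1/9, -1/18, -1/9).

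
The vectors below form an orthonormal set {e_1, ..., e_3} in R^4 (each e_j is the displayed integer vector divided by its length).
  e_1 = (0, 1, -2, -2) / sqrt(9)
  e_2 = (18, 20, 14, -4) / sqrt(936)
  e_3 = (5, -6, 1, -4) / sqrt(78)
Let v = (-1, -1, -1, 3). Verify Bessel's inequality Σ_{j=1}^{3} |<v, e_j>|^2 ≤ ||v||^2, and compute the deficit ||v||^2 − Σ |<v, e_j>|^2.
Σ |<v, e_j>|^2 = 9; ||v||^2 = 12; deficit = 3

Write each e_j = u_j / sqrt(<u_j, u_j>) where u_j is the displayed integer vector. Then <v, e_j> = <v, u_j> / sqrt(<u_j, u_j>), so |<v, e_j>|^2 = <v, u_j>^2 / <u_j, u_j>.
Coefficients: <v, e_1> = -5/sqrt(9), <v, e_2> = -64/sqrt(936), <v, e_3> = -12/sqrt(78).
Square and sum: Σ |<v, e_j>|^2 = 9.
Compute ||v||^2 = v·v = 12.
Deficit = 12 − 9 = 3 ≥ 0, confirming Bessel's inequality. (The deficit equals ||v − Σ <v,e_j> e_j||^2, the squared distance from v to span{e_j}.)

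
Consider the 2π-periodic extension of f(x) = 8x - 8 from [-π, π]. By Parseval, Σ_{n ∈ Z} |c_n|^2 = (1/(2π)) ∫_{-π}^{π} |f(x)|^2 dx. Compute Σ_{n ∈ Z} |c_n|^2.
Σ |c_n|^2 = 64π^2/3 + 64

Expand and integrate term by term over [-π, π]:
  ∫ (8x)^2 dx = 64·(2π^3/3); ∫ 2·8·(-8)·x dx = 0 (odd integrand); ∫ (-8)^2 dx = 64·2π.
So (1/(2π)) ∫_{-π}^{π} (8x - 8)^2 dx = 64π^2/3 + 64 = 64π^2/3 + 64.
Parseval ⇒ Σ |c_n|^2 = 64π^2/3 + 64.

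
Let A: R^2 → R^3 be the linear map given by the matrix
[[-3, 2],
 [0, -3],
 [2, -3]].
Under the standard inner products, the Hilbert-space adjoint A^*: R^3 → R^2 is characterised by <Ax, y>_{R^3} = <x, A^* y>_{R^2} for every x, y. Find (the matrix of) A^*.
A^* = A^T =
[[-3, 0, 2],
 [2, -3, -3]]

For real matrices with standard dot products, the defining identity <Ax, y> = <x, A^* y> gives (Ax)^T y = x^T (A^*) y, i.e. x^T A^T y = x^T (A^*) y. Since this holds for all x, y, we must have A^* = A^T. Therefore
A^* =
[[-3, 0, 2],
 [2, -3, -3]].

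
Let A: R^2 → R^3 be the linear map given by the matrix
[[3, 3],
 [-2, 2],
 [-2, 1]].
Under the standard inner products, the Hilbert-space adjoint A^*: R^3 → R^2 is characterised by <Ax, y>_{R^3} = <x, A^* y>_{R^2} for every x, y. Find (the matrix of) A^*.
A^* = A^T =
[[3, -2, -2],
 [3, 2, 1]]

For real matrices with standard dot products, the defining identity <Ax, y> = <x, A^* y> gives (Ax)^T y = x^T (A^*) y, i.e. x^T A^T y = x^T (A^*) y. Since this holds for all x, y, we must have A^* = A^T. Therefore
A^* =
[[3, -2, -2],
 [3, 2, 1]].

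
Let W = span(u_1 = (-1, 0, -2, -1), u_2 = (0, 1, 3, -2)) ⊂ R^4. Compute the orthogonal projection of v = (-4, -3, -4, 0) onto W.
proj_W(v) = (-27/17, -21/34, -171/34, -6/17)

Set up U = [u_1 | ... | u_2] ∈ R^(4×2). The projector onto W = col(U) is P = U (U^T U)^(-1) U^T.
Compute U^T U =
  [6, -4]
  [-4, 14],
and U^T v = (12, -15).
Solve U^T U · c = U^T v for the coefficients: c = (27/17, -21/34). The projection is proj_W(v) = U c.
Check: (v - proj_W(v)) · u_1 = 0  (should be 0).
Check: (v - proj_W(v)) · u_2 = 0  (should be 0).
Result: proj_W(v) = (-27/17, -21/34, -171/34, -6/17).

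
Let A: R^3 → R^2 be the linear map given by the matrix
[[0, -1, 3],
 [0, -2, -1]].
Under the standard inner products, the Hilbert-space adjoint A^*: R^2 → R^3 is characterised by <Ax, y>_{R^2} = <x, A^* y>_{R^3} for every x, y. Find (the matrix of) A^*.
A^* = A^T =
[[0, 0],
 [-1, -2],
 [3, -1]]

For real matrices with standard dot products, the defining identity <Ax, y> = <x, A^* y> gives (Ax)^T y = x^T (A^*) y, i.e. x^T A^T y = x^T (A^*) y. Since this holds for all x, y, we must have A^* = A^T. Therefore
A^* =
[[0, 0],
 [-1, -2],
 [3, -1]].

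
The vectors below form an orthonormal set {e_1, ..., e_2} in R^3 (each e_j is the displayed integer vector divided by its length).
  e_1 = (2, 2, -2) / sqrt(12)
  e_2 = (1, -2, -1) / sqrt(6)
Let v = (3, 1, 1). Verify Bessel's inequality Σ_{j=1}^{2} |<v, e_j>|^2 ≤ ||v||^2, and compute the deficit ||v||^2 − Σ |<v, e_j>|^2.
Σ |<v, e_j>|^2 = 3; ||v||^2 = 11; deficit = 8

Write each e_j = u_j / sqrt(<u_j, u_j>) where u_j is the displayed integer vector. Then <v, e_j> = <v, u_j> / sqrt(<u_j, u_j>), so |<v, e_j>|^2 = <v, u_j>^2 / <u_j, u_j>.
Coefficients: <v, e_1> = 6/sqrt(12), <v, e_2> = 0/sqrt(6).
Square and sum: Σ |<v, e_j>|^2 = 3.
Compute ||v||^2 = v·v = 11.
Deficit = 11 − 3 = 8 ≥ 0, confirming Bessel's inequality. (The deficit equals ||v − Σ <v,e_j> e_j||^2, the squared distance from v to span{e_j}.)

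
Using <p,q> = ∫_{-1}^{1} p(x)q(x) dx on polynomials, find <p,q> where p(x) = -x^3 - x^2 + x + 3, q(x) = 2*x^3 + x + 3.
<p,q> = 1732/105

Expand the product: p(x)·q(x) = -2*x^6 - 2*x^5 + x^4 + 2*x^3 - 2*x^2 + 6*x + 9.
∫_{-1}^{1} of each monomial x^k gives [2/(k+1) if k even, 0 if k odd]. Integrating term-by-term (or equivalently evaluating the antiderivative F(x) = -2*x^7/7 - x^6/3 + x^5/5 + x^4/2 - 2*x^3/3 + 3*x^2 + 9*x at the endpoints):
  F(1) − F(−1) = 799/70 − (-1067/210) = 1732/105.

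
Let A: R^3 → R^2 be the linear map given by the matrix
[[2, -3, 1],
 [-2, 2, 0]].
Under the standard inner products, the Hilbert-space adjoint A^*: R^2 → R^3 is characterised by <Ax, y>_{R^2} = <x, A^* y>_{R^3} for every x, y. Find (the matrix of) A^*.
A^* = A^T =
[[2, -2],
 [-3, 2],
 [1, 0]]

For real matrices with standard dot products, the defining identity <Ax, y> = <x, A^* y> gives (Ax)^T y = x^T (A^*) y, i.e. x^T A^T y = x^T (A^*) y. Since this holds for all x, y, we must have A^* = A^T. Therefore
A^* =
[[2, -2],
 [-3, 2],
 [1, 0]].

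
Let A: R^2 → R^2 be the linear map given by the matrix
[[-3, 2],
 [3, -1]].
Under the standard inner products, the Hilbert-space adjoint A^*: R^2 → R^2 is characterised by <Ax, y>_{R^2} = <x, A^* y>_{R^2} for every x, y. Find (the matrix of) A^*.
A^* = A^T =
[[-3, 3],
 [2, -1]]

For real matrices with standard dot products, the defining identity <Ax, y> = <x, A^* y> gives (Ax)^T y = x^T (A^*) y, i.e. x^T A^T y = x^T (A^*) y. Since this holds for all x, y, we must have A^* = A^T. Therefore
A^* =
[[-3, 3],
 [2, -1]].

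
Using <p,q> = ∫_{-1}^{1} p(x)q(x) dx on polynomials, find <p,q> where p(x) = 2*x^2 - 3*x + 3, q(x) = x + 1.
<p,q> = 16/3

Expand the product: p(x)·q(x) = 2*x^3 - x^2 + 3.
∫_{-1}^{1} of each monomial x^k gives [2/(k+1) if k even, 0 if k odd]. Integrating term-by-term (or equivalently evaluating the antiderivative F(x) = x^4/2 - x^3/3 + 3*x at the endpoints):
  F(1) − F(−1) = 19/6 − (-13/6) = 16/3.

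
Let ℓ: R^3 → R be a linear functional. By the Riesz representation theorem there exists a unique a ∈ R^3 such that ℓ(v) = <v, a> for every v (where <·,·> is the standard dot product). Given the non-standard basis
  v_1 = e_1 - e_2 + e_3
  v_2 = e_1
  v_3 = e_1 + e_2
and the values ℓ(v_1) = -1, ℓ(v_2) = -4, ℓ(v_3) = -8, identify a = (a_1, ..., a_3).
a = (-4, -4, -1)

Write a = (a_1, ..., a_3) in the standard basis. For each basis vector v_i, ℓ(v_i) = <v_i, a> is a linear equation in the a_j's. Collect the n equations into a matrix system V a = ℓ, where row i of V is v_i (expressed in the standard basis). Since V is invertible (lower-triangular with 1s on the diagonal, up to permutation), solve by back-substitution:
  V =
[[1, -1, 1],
 [1, 0, 0],
 [1, 1, 0]]
  V a = (-1, -4, -8)
Solving gives a = (-4, -4, -1).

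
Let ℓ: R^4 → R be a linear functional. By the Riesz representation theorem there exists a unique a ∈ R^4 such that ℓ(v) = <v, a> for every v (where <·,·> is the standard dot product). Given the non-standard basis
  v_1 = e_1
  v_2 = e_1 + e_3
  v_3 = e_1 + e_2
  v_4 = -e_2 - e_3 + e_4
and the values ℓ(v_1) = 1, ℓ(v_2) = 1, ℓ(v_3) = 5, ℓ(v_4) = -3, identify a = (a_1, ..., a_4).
a = (1, 4, 0, 1)

Write a = (a_1, ..., a_4) in the standard basis. For each basis vector v_i, ℓ(v_i) = <v_i, a> is a linear equation in the a_j's. Collect the n equations into a matrix system V a = ℓ, where row i of V is v_i (expressed in the standard basis). Since V is invertible (lower-triangular with 1s on the diagonal, up to permutation), solve by back-substitution:
  V =
[[1, 0, 0, 0],
 [1, 0, 1, 0],
 [1, 1, 0, 0],
 [0, -1, -1, 1]]
  V a = (1, 1, 5, -3)
Solving gives a = (1, 4, 0, 1).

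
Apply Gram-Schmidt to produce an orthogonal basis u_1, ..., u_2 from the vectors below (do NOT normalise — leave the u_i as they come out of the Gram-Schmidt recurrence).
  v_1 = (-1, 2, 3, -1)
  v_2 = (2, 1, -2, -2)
Orthogonal basis:
  u_1 = (-1, 2, 3, -1)
  u_2 = (26/15, 23/15, -6/5, -34/15)

Apply the Gram-Schmidt recurrence
  u_1 = v_1
  u_i = v_i − Σ_{j<i} ((v_i · u_j) / (u_j · u_j)) · u_j.

Step by step this gives:
  u_1 = (-1, 2, 3, -1)
  u_2 = (26/15, 23/15, -6/5, -34/15)

Orthogonality check:
  u_2 · u_1 = 0 (should be 0)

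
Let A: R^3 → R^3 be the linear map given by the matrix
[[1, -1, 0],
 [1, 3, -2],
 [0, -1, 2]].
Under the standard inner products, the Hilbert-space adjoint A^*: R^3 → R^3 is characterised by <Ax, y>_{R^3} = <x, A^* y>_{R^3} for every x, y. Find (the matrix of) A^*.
A^* = A^T =
[[1, 1, 0],
 [-1, 3, -1],
 [0, -2, 2]]

For real matrices with standard dot products, the defining identity <Ax, y> = <x, A^* y> gives (Ax)^T y = x^T (A^*) y, i.e. x^T A^T y = x^T (A^*) y. Since this holds for all x, y, we must have A^* = A^T. Therefore
A^* =
[[1, 1, 0],
 [-1, 3, -1],
 [0, -2, 2]].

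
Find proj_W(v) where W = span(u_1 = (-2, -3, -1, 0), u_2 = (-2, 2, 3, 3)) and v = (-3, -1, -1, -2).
proj_W(v) = (-430/339, -745/339, -295/339, -20/113)

Set up U = [u_1 | ... | u_2] ∈ R^(4×2). The projector onto W = col(U) is P = U (U^T U)^(-1) U^T.
Compute U^T U =
  [14, -5]
  [-5, 26],
and U^T v = (10, -5).
Solve U^T U · c = U^T v for the coefficients: c = (235/339, -20/339). The projection is proj_W(v) = U c.
Check: (v - proj_W(v)) · u_1 = 0  (should be 0).
Check: (v - proj_W(v)) · u_2 = 0  (should be 0).
Result: proj_W(v) = (-430/339, -745/339, -295/339, -20/113).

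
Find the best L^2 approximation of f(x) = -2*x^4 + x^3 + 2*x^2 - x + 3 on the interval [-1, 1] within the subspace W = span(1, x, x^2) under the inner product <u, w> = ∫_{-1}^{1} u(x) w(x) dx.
g(x) = 2*x^2/7 - 2*x/5 + 111/35

The best approximation g ∈ W is the orthogonal projection of f onto W. Writing g = a_0 + a_1 x + a_2 x^2, the coefficients solve the normal equations G · a = b where
  G_{ij} = <φ_i, φ_j> and b_i = <f, φ_i>, with φ_0 = 1, φ_1 = x, φ_2 = x^2.
G =
  [2, 0, 2/3]
  [0, 2/3, 0]
  [2/3, 0, 2/5],
b = (98/15, -4/15, 78/35).
Solving gives a_0 = 111/35, a_1 = -2/5, a_2 = 2/7, so
  g(x) = 2*x^2/7 - 2*x/5 + 111/35.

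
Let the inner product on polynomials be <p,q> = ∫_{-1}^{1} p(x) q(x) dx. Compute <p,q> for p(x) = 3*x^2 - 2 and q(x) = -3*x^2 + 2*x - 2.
<p,q> = 22/5

Expand the product: p(x)·q(x) = -9*x^4 + 6*x^3 - 4*x + 4.
∫_{-1}^{1} of each monomial x^k gives [2/(k+1) if k even, 0 if k odd]. Integrating term-by-term (or equivalently evaluating the antiderivative F(x) = -9*x^5/5 + 3*x^4/2 - 2*x^2 + 4*x at the endpoints):
  F(1) − F(−1) = 17/10 − (-27/10) = 22/5.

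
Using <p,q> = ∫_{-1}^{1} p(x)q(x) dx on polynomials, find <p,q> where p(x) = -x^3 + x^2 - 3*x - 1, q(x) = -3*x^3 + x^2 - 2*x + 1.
<p,q> = 268/35

Expand the product: p(x)·q(x) = 3*x^6 - 4*x^5 + 12*x^4 - 3*x^3 + 6*x^2 - x - 1.
∫_{-1}^{1} of each monomial x^k gives [2/(k+1) if k even, 0 if k odd]. Integrating term-by-term (or equivalently evaluating the antiderivative F(x) = 3*x^7/7 - 2*x^6/3 + 12*x^5/5 - 3*x^4/4 + 2*x^3 - x^2/2 - x at the endpoints):
  F(1) − F(−1) = 803/420 − (-2413/420) = 268/35.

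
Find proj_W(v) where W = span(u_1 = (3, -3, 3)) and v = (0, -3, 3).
proj_W(v) = (2, -2, 2)

Set up U = [u_1 | ... | u_1] ∈ R^(3×1). The projector onto W = col(U) is P = U (U^T U)^(-1) U^T.
Compute U^T U =
  [27],
and U^T v = (18).
Solve U^T U · c = U^T v for the coefficients: c = (2/3). The projection is proj_W(v) = U c.
Check: (v - proj_W(v)) · u_1 = 0  (should be 0).
Result: proj_W(v) = (2, -2, 2).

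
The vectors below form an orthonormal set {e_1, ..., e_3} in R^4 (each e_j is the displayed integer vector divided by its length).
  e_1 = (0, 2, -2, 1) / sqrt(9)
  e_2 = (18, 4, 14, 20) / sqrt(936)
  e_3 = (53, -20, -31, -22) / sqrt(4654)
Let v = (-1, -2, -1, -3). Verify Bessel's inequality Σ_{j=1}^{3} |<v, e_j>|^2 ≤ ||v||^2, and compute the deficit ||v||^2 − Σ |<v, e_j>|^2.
Σ |<v, e_j>|^2 = 2681/179; ||v||^2 = 15; deficit = 4/179

Write each e_j = u_j / sqrt(<u_j, u_j>) where u_j is the displayed integer vector. Then <v, e_j> = <v, u_j> / sqrt(<u_j, u_j>), so |<v, e_j>|^2 = <v, u_j>^2 / <u_j, u_j>.
Coefficients: <v, e_1> = -5/sqrt(9), <v, e_2> = -100/sqrt(936), <v, e_3> = 84/sqrt(4654).
Square and sum: Σ |<v, e_j>|^2 = 2681/179.
Compute ||v||^2 = v·v = 15.
Deficit = 15 − 2681/179 = 4/179 ≥ 0, confirming Bessel's inequality. (The deficit equals ||v − Σ <v,e_j> e_j||^2, the squared distance from v to span{e_j}.)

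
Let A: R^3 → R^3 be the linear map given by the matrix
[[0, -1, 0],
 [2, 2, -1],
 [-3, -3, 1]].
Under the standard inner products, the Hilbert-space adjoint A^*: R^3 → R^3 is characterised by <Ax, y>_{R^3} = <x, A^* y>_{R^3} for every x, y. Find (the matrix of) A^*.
A^* = A^T =
[[0, 2, -3],
 [-1, 2, -3],
 [0, -1, 1]]

For real matrices with standard dot products, the defining identity <Ax, y> = <x, A^* y> gives (Ax)^T y = x^T (A^*) y, i.e. x^T A^T y = x^T (A^*) y. Since this holds for all x, y, we must have A^* = A^T. Therefore
A^* =
[[0, 2, -3],
 [-1, 2, -3],
 [0, -1, 1]].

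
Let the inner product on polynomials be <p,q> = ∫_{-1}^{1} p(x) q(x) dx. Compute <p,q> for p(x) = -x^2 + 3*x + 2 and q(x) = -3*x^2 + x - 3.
<p,q> = -54/5

Expand the product: p(x)·q(x) = 3*x^4 - 10*x^3 - 7*x - 6.
∫_{-1}^{1} of each monomial x^k gives [2/(k+1) if k even, 0 if k odd]. Integrating term-by-term (or equivalently evaluating the antiderivative F(x) = 3*x^5/5 - 5*x^4/2 - 7*x^2/2 - 6*x at the endpoints):
  F(1) − F(−1) = -57/5 − (-3/5) = -54/5.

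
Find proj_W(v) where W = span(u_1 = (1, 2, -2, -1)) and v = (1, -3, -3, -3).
proj_W(v) = (2/5, 4/5, -4/5, -2/5)

Set up U = [u_1 | ... | u_1] ∈ R^(4×1). The projector onto W = col(U) is P = U (U^T U)^(-1) U^T.
Compute U^T U =
  [10],
and U^T v = (4).
Solve U^T U · c = U^T v for the coefficients: c = (2/5). The projection is proj_W(v) = U c.
Check: (v - proj_W(v)) · u_1 = 0  (should be 0).
Result: proj_W(v) = (2/5, 4/5, -4/5, -2/5).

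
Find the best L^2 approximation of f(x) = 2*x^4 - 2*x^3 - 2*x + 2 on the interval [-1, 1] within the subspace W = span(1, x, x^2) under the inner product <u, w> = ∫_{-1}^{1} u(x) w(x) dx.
g(x) = 12*x^2/7 - 16*x/5 + 64/35

The best approximation g ∈ W is the orthogonal projection of f onto W. Writing g = a_0 + a_1 x + a_2 x^2, the coefficients solve the normal equations G · a = b where
  G_{ij} = <φ_i, φ_j> and b_i = <f, φ_i>, with φ_0 = 1, φ_1 = x, φ_2 = x^2.
G =
  [2, 0, 2/3]
  [0, 2/3, 0]
  [2/3, 0, 2/5],
b = (24/5, -32/15, 40/21).
Solving gives a_0 = 64/35, a_1 = -16/5, a_2 = 12/7, so
  g(x) = 12*x^2/7 - 16*x/5 + 64/35.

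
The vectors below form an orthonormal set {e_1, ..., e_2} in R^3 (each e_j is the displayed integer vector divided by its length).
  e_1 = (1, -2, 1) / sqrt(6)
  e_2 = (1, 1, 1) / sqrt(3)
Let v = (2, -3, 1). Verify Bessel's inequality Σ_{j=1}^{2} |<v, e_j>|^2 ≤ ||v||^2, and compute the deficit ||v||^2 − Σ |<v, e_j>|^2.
Σ |<v, e_j>|^2 = 27/2; ||v||^2 = 14; deficit = 1/2

Write each e_j = u_j / sqrt(<u_j, u_j>) where u_j is the displayed integer vector. Then <v, e_j> = <v, u_j> / sqrt(<u_j, u_j>), so |<v, e_j>|^2 = <v, u_j>^2 / <u_j, u_j>.
Coefficients: <v, e_1> = 9/sqrt(6), <v, e_2> = 0/sqrt(3).
Square and sum: Σ |<v, e_j>|^2 = 27/2.
Compute ||v||^2 = v·v = 14.
Deficit = 14 − 27/2 = 1/2 ≥ 0, confirming Bessel's inequality. (The deficit equals ||v − Σ <v,e_j> e_j||^2, the squared distance from v to span{e_j}.)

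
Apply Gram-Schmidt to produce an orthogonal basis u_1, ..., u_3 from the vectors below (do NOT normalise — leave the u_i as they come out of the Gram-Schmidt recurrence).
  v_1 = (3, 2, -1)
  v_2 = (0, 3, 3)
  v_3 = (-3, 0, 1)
Orthogonal basis:
  u_1 = (3, 2, -1)
  u_2 = (-9/14, 18/7, 45/14)
  u_3 = (-2/3, 2/3, -2/3)

Apply the Gram-Schmidt recurrence
  u_1 = v_1
  u_i = v_i − Σ_{j<i} ((v_i · u_j) / (u_j · u_j)) · u_j.

Step by step this gives:
  u_1 = (3, 2, -1)
  u_2 = (-9/14, 18/7, 45/14)
  u_3 = (-2/3, 2/3, -2/3)

Orthogonality check:
  u_2 · u_1 = 0 (should be 0)
  u_3 · u_1 = 0 (should be 0)
  u_3 · u_2 = 0 (should be 0)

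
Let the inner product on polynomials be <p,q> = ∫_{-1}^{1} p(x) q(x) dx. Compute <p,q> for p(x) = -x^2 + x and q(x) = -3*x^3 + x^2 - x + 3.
<p,q> = -64/15

Expand the product: p(x)·q(x) = 3*x^5 - 4*x^4 + 2*x^3 - 4*x^2 + 3*x.
∫_{-1}^{1} of each monomial x^k gives [2/(k+1) if k even, 0 if k odd]. Integrating term-by-term (or equivalently evaluating the antiderivative F(x) = x^6/2 - 4*x^5/5 + x^4/2 - 4*x^3/3 + 3*x^2/2 at the endpoints):
  F(1) − F(−1) = 11/30 − (139/30) = -64/15.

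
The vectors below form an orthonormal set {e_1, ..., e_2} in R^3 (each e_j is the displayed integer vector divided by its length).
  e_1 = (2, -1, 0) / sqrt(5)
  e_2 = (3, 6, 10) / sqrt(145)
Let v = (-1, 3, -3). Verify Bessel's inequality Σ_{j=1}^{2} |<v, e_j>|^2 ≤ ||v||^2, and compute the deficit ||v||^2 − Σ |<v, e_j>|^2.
Σ |<v, e_j>|^2 = 190/29; ||v||^2 = 19; deficit = 361/29

Write each e_j = u_j / sqrt(<u_j, u_j>) where u_j is the displayed integer vector. Then <v, e_j> = <v, u_j> / sqrt(<u_j, u_j>), so |<v, e_j>|^2 = <v, u_j>^2 / <u_j, u_j>.
Coefficients: <v, e_1> = -5/sqrt(5), <v, e_2> = -15/sqrt(145).
Square and sum: Σ |<v, e_j>|^2 = 190/29.
Compute ||v||^2 = v·v = 19.
Deficit = 19 − 190/29 = 361/29 ≥ 0, confirming Bessel's inequality. (The deficit equals ||v − Σ <v,e_j> e_j||^2, the squared distance from v to span{e_j}.)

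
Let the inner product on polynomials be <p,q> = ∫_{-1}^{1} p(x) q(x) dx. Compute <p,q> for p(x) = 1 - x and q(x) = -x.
<p,q> = 2/3

Expand the product: p(x)·q(x) = x^2 - x.
∫_{-1}^{1} of each monomial x^k gives [2/(k+1) if k even, 0 if k odd]. Integrating term-by-term (or equivalently evaluating the antiderivative F(x) = x^3/3 - x^2/2 at the endpoints):
  F(1) − F(−1) = -1/6 − (-5/6) = 2/3.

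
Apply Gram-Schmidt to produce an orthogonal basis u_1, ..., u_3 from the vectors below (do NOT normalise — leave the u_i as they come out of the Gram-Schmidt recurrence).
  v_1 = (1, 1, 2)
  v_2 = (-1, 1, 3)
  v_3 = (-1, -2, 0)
Orthogonal basis:
  u_1 = (1, 1, 2)
  u_2 = (-2, 0, 1)
  u_3 = (3/10, -3/2, 3/5)

Apply the Gram-Schmidt recurrence
  u_1 = v_1
  u_i = v_i − Σ_{j<i} ((v_i · u_j) / (u_j · u_j)) · u_j.

Step by step this gives:
  u_1 = (1, 1, 2)
  u_2 = (-2, 0, 1)
  u_3 = (3/10, -3/2, 3/5)

Orthogonality check:
  u_2 · u_1 = 0 (should be 0)
  u_3 · u_1 = 0 (should be 0)
  u_3 · u_2 = 0 (should be 0)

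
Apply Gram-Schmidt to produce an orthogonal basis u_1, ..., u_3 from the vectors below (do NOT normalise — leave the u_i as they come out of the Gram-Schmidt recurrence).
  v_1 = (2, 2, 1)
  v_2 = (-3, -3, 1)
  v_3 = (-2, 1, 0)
Orthogonal basis:
  u_1 = (2, 2, 1)
  u_2 = (-5/9, -5/9, 20/9)
  u_3 = (-3/2, 3/2, 0)

Apply the Gram-Schmidt recurrence
  u_1 = v_1
  u_i = v_i − Σ_{j<i} ((v_i · u_j) / (u_j · u_j)) · u_j.

Step by step this gives:
  u_1 = (2, 2, 1)
  u_2 = (-5/9, -5/9, 20/9)
  u_3 = (-3/2, 3/2, 0)

Orthogonality check:
  u_2 · u_1 = 0 (should be 0)
  u_3 · u_1 = 0 (should be 0)
  u_3 · u_2 = 0 (should be 0)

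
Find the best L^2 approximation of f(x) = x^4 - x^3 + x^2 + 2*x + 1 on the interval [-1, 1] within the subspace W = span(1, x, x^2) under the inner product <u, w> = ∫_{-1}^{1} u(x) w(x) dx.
g(x) = 13*x^2/7 + 7*x/5 + 32/35

The best approximation g ∈ W is the orthogonal projection of f onto W. Writing g = a_0 + a_1 x + a_2 x^2, the coefficients solve the normal equations G · a = b where
  G_{ij} = <φ_i, φ_j> and b_i = <f, φ_i>, with φ_0 = 1, φ_1 = x, φ_2 = x^2.
G =
  [2, 0, 2/3]
  [0, 2/3, 0]
  [2/3, 0, 2/5],
b = (46/15, 14/15, 142/105).
Solving gives a_0 = 32/35, a_1 = 7/5, a_2 = 13/7, so
  g(x) = 13*x^2/7 + 7*x/5 + 32/35.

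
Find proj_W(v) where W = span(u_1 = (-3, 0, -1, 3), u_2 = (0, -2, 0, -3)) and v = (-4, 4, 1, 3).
proj_W(v) = (-321/166, 143/83, -107/166, 375/83)

Set up U = [u_1 | ... | u_2] ∈ R^(4×2). The projector onto W = col(U) is P = U (U^T U)^(-1) U^T.
Compute U^T U =
  [19, -9]
  [-9, 13],
and U^T v = (20, -17).
Solve U^T U · c = U^T v for the coefficients: c = (107/166, -143/166). The projection is proj_W(v) = U c.
Check: (v - proj_W(v)) · u_1 = 0  (should be 0).
Check: (v - proj_W(v)) · u_2 = 0  (should be 0).
Result: proj_W(v) = (-321/166, 143/83, -107/166, 375/83).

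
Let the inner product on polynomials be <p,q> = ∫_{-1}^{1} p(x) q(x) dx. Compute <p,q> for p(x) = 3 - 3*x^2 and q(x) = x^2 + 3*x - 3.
<p,q> = -56/5

Expand the product: p(x)·q(x) = -3*x^4 - 9*x^3 + 12*x^2 + 9*x - 9.
∫_{-1}^{1} of each monomial x^k gives [2/(k+1) if k even, 0 if k odd]. Integrating term-by-term (or equivalently evaluating the antiderivative F(x) = -3*x^5/5 - 9*x^4/4 + 4*x^3 + 9*x^2/2 - 9*x at the endpoints):
  F(1) − F(−1) = -67/20 − (157/20) = -56/5.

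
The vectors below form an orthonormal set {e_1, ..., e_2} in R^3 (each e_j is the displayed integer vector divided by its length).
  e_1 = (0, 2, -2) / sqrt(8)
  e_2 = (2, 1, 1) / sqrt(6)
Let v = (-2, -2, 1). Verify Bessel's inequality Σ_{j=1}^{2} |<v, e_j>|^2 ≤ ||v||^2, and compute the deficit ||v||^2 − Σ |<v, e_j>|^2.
Σ |<v, e_j>|^2 = 26/3; ||v||^2 = 9; deficit = 1/3

Write each e_j = u_j / sqrt(<u_j, u_j>) where u_j is the displayed integer vector. Then <v, e_j> = <v, u_j> / sqrt(<u_j, u_j>), so |<v, e_j>|^2 = <v, u_j>^2 / <u_j, u_j>.
Coefficients: <v, e_1> = -6/sqrt(8), <v, e_2> = -5/sqrt(6).
Square and sum: Σ |<v, e_j>|^2 = 26/3.
Compute ||v||^2 = v·v = 9.
Deficit = 9 − 26/3 = 1/3 ≥ 0, confirming Bessel's inequality. (The deficit equals ||v − Σ <v,e_j> e_j||^2, the squared distance from v to span{e_j}.)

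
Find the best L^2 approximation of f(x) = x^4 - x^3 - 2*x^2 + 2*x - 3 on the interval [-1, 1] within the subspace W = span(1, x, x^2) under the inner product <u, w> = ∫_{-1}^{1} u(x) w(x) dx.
g(x) = -8*x^2/7 + 7*x/5 - 108/35

The best approximation g ∈ W is the orthogonal projection of f onto W. Writing g = a_0 + a_1 x + a_2 x^2, the coefficients solve the normal equations G · a = b where
  G_{ij} = <φ_i, φ_j> and b_i = <f, φ_i>, with φ_0 = 1, φ_1 = x, φ_2 = x^2.
G =
  [2, 0, 2/3]
  [0, 2/3, 0]
  [2/3, 0, 2/5],
b = (-104/15, 14/15, -88/35).
Solving gives a_0 = -108/35, a_1 = 7/5, a_2 = -8/7, so
  g(x) = -8*x^2/7 + 7*x/5 - 108/35.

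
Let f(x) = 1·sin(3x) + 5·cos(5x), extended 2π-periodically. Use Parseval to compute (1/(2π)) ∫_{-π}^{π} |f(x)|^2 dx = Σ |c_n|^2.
Σ |c_n|^2 = 13

Expand |f|^2 and use orthogonality of {sin(nx), cos(mx)} on [-π, π]:
  ∫_{-π}^{π} sin(nx)^2 dx = π, ∫ cos(mx)^2 dx = π, and cross terms integrate to 0.
So ∫_{-π}^{π} f(x)^2 dx = 1^2 · π + 5^2 · π = (1 + 25)π.
Divide by 2π: (1 + 25)/2 = 13.
By Parseval, this equals Σ |c_n|^2.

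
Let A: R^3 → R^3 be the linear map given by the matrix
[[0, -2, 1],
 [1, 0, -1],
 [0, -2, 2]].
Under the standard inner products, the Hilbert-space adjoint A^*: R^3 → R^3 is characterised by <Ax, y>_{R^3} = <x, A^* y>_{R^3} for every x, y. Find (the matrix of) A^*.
A^* = A^T =
[[0, 1, 0],
 [-2, 0, -2],
 [1, -1, 2]]

For real matrices with standard dot products, the defining identity <Ax, y> = <x, A^* y> gives (Ax)^T y = x^T (A^*) y, i.e. x^T A^T y = x^T (A^*) y. Since this holds for all x, y, we must have A^* = A^T. Therefore
A^* =
[[0, 1, 0],
 [-2, 0, -2],
 [1, -1, 2]].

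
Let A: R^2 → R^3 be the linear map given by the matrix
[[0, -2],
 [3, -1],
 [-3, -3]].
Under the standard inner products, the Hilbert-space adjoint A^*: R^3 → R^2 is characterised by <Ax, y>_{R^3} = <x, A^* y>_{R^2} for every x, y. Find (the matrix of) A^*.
A^* = A^T =
[[0, 3, -3],
 [-2, -1, -3]]

For real matrices with standard dot products, the defining identity <Ax, y> = <x, A^* y> gives (Ax)^T y = x^T (A^*) y, i.e. x^T A^T y = x^T (A^*) y. Since this holds for all x, y, we must have A^* = A^T. Therefore
A^* =
[[0, 3, -3],
 [-2, -1, -3]].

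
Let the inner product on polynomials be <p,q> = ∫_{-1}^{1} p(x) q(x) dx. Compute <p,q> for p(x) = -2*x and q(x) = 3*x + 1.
<p,q> = -4

Expand the product: p(x)·q(x) = -6*x^2 - 2*x.
∫_{-1}^{1} of each monomial x^k gives [2/(k+1) if k even, 0 if k odd]. Integrating term-by-term (or equivalently evaluating the antiderivative F(x) = -2*x^3 - x^2 at the endpoints):
  F(1) − F(−1) = -3 − (1) = -4.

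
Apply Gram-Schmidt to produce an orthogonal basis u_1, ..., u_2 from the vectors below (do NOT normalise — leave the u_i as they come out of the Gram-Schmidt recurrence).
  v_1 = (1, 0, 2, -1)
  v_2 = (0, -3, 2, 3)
Orthogonal basis:
  u_1 = (1, 0, 2, -1)
  u_2 = (-1/6, -3, 5/3, 19/6)

Apply the Gram-Schmidt recurrence
  u_1 = v_1
  u_i = v_i − Σ_{j<i} ((v_i · u_j) / (u_j · u_j)) · u_j.

Step by step this gives:
  u_1 = (1, 0, 2, -1)
  u_2 = (-1/6, -3, 5/3, 19/6)

Orthogonality check:
  u_2 · u_1 = 0 (should be 0)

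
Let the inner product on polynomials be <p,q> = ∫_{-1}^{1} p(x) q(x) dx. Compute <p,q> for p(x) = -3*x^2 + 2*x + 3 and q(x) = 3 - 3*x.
<p,q> = 8

Expand the product: p(x)·q(x) = 9*x^3 - 15*x^2 - 3*x + 9.
∫_{-1}^{1} of each monomial x^k gives [2/(k+1) if k even, 0 if k odd]. Integrating term-by-term (or equivalently evaluating the antiderivative F(x) = 9*x^4/4 - 5*x^3 - 3*x^2/2 + 9*x at the endpoints):
  F(1) − F(−1) = 19/4 − (-13/4) = 8.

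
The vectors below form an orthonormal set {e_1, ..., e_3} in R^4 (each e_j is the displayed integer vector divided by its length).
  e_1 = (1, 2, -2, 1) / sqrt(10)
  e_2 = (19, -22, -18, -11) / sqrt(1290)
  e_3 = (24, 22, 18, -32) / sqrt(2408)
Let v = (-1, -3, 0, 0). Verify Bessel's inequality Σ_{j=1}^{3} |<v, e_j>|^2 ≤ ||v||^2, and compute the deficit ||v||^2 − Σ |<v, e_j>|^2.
Σ |<v, e_j>|^2 = 419/42; ||v||^2 = 10; deficit = 1/42

Write each e_j = u_j / sqrt(<u_j, u_j>) where u_j is the displayed integer vector. Then <v, e_j> = <v, u_j> / sqrt(<u_j, u_j>), so |<v, e_j>|^2 = <v, u_j>^2 / <u_j, u_j>.
Coefficients: <v, e_1> = -7/sqrt(10), <v, e_2> = 47/sqrt(1290), <v, e_3> = -90/sqrt(2408).
Square and sum: Σ |<v, e_j>|^2 = 419/42.
Compute ||v||^2 = v·v = 10.
Deficit = 10 − 419/42 = 1/42 ≥ 0, confirming Bessel's inequality. (The deficit equals ||v − Σ <v,e_j> e_j||^2, the squared distance from v to span{e_j}.)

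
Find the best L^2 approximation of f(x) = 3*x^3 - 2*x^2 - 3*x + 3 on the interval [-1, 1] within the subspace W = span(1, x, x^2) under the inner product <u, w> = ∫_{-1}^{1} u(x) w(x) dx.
g(x) = -2*x^2 - 6*x/5 + 3

The best approximation g ∈ W is the orthogonal projection of f onto W. Writing g = a_0 + a_1 x + a_2 x^2, the coefficients solve the normal equations G · a = b where
  G_{ij} = <φ_i, φ_j> and b_i = <f, φ_i>, with φ_0 = 1, φ_1 = x, φ_2 = x^2.
G =
  [2, 0, 2/3]
  [0, 2/3, 0]
  [2/3, 0, 2/5],
b = (14/3, -4/5, 6/5).
Solving gives a_0 = 3, a_1 = -6/5, a_2 = -2, so
  g(x) = -2*x^2 - 6*x/5 + 3.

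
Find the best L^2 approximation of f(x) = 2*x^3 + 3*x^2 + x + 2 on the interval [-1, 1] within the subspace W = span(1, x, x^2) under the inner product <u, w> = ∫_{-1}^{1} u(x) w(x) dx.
g(x) = 3*x^2 + 11*x/5 + 2

The best approximation g ∈ W is the orthogonal projection of f onto W. Writing g = a_0 + a_1 x + a_2 x^2, the coefficients solve the normal equations G · a = b where
  G_{ij} = <φ_i, φ_j> and b_i = <f, φ_i>, with φ_0 = 1, φ_1 = x, φ_2 = x^2.
G =
  [2, 0, 2/3]
  [0, 2/3, 0]
  [2/3, 0, 2/5],
b = (6, 22/15, 38/15).
Solving gives a_0 = 2, a_1 = 11/5, a_2 = 3, so
  g(x) = 3*x^2 + 11*x/5 + 2.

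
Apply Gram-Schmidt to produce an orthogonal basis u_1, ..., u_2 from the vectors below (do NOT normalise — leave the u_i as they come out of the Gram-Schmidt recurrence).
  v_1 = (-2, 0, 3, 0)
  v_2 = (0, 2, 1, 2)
Orthogonal basis:
  u_1 = (-2, 0, 3, 0)
  u_2 = (6/13, 2, 4/13, 2)

Apply the Gram-Schmidt recurrence
  u_1 = v_1
  u_i = v_i − Σ_{j<i} ((v_i · u_j) / (u_j · u_j)) · u_j.

Step by step this gives:
  u_1 = (-2, 0, 3, 0)
  u_2 = (6/13, 2, 4/13, 2)

Orthogonality check:
  u_2 · u_1 = 0 (should be 0)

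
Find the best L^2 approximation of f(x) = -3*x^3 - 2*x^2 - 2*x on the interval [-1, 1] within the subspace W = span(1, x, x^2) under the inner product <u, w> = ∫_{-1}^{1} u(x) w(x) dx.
g(x) = -2*x^2 - 19*x/5

The best approximation g ∈ W is the orthogonal projection of f onto W. Writing g = a_0 + a_1 x + a_2 x^2, the coefficients solve the normal equations G · a = b where
  G_{ij} = <φ_i, φ_j> and b_i = <f, φ_i>, with φ_0 = 1, φ_1 = x, φ_2 = x^2.
G =
  [2, 0, 2/3]
  [0, 2/3, 0]
  [2/3, 0, 2/5],
b = (-4/3, -38/15, -4/5).
Solving gives a_0 = 0, a_1 = -19/5, a_2 = -2, so
  g(x) = -2*x^2 - 19*x/5.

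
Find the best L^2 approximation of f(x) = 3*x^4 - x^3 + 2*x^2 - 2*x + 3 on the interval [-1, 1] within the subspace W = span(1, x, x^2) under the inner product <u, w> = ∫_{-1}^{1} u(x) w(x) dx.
g(x) = 32*x^2/7 - 13*x/5 + 96/35

The best approximation g ∈ W is the orthogonal projection of f onto W. Writing g = a_0 + a_1 x + a_2 x^2, the coefficients solve the normal equations G · a = b where
  G_{ij} = <φ_i, φ_j> and b_i = <f, φ_i>, with φ_0 = 1, φ_1 = x, φ_2 = x^2.
G =
  [2, 0, 2/3]
  [0, 2/3, 0]
  [2/3, 0, 2/5],
b = (128/15, -26/15, 128/35).
Solving gives a_0 = 96/35, a_1 = -13/5, a_2 = 32/7, so
  g(x) = 32*x^2/7 - 13*x/5 + 96/35.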